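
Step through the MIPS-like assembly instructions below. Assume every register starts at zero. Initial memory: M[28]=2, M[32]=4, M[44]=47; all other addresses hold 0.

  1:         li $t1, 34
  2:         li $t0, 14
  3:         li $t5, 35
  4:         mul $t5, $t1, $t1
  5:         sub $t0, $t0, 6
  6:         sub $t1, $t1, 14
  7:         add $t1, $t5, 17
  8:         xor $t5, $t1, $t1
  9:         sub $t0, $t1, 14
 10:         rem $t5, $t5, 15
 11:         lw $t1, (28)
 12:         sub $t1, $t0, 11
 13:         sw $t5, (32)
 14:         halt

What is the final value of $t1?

after li $t1, 34: $t1=34
after li $t0, 14: $t0=14
after li $t5, 35: $t5=35
after mul $t5, $t1, $t1: $t5=34*34=1156
after sub $t0, $t0, 6: $t0=14-6=8
after sub $t1, $t1, 14: $t1=34-14=20
after add $t1, $t5, 17: $t1=1156+17=1173
after xor $t5, $t1, $t1: $t5=1173^1173=0
after sub $t0, $t1, 14: $t0=1173-14=1159
after rem $t5, $t5, 15: $t5=0%15=0
after lw $t1, (28): $t1=M[28]=2
after sub $t1, $t0, 11: $t1=1159-11=1148
sw $t5, (32) → M[32]=0
halt.

1148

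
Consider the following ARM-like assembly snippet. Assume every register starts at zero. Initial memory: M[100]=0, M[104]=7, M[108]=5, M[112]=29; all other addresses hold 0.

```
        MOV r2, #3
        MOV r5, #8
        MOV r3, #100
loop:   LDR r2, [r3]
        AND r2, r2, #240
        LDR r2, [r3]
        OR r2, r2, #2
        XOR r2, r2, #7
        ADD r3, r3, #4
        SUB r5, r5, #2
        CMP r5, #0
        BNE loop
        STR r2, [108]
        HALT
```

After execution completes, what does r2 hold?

24

after MOV r2, #3: r2=3
after MOV r5, #8: r5=8
after MOV r3, #100: r3=100
after LDR r2, [r3]: r2=M[100]=0
after AND r2, r2, #240: r2=0&240=0
after LDR r2, [r3]: r2=M[100]=0
after OR r2, r2, #2: r2=0|2=2
after XOR r2, r2, #7: r2=2^7=5
after ADD r3, r3, #4: r3=100+4=104
after SUB r5, r5, #2: r5=8-2=6
CMP r5, #0  (cmp 6,0)
BNE loop: taken
after LDR r2, [r3]: r2=M[104]=7
after AND r2, r2, #240: r2=7&240=0
after LDR r2, [r3]: r2=M[104]=7
after OR r2, r2, #2: r2=7|2=7
after XOR r2, r2, #7: r2=7^7=0
after ADD r3, r3, #4: r3=104+4=108
after SUB r5, r5, #2: r5=6-2=4
CMP r5, #0  (cmp 4,0)
BNE loop: taken
after LDR r2, [r3]: r2=M[108]=5
after AND r2, r2, #240: r2=5&240=0
after LDR r2, [r3]: r2=M[108]=5
after OR r2, r2, #2: r2=5|2=7
after XOR r2, r2, #7: r2=7^7=0
after ADD r3, r3, #4: r3=108+4=112
after SUB r5, r5, #2: r5=4-2=2
CMP r5, #0  (cmp 2,0)
BNE loop: taken
after LDR r2, [r3]: r2=M[112]=29
after AND r2, r2, #240: r2=29&240=16
after LDR r2, [r3]: r2=M[112]=29
after OR r2, r2, #2: r2=29|2=31
after XOR r2, r2, #7: r2=31^7=24
after ADD r3, r3, #4: r3=112+4=116
after SUB r5, r5, #2: r5=2-2=0
CMP r5, #0  (cmp 0,0)
BNE loop: not taken
STR r2, [108] → M[108]=24
halt.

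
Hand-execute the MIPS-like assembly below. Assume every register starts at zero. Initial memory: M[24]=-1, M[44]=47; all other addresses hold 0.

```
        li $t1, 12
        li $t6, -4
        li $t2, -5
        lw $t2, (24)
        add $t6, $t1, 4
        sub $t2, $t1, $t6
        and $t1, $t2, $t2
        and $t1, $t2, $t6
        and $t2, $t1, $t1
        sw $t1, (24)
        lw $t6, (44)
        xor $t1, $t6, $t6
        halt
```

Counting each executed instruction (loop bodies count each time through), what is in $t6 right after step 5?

16

$t1=12
$t6=-4
$t2=-5
$t2=M[24]=-1
$t6=12+4=16
After step 5: $t6 = 16.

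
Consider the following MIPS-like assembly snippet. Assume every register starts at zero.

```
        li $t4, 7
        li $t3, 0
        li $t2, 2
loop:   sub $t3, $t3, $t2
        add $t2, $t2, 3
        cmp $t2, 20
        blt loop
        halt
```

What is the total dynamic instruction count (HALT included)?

li $t4, 7 → $t4=7
li $t3, 0 → $t3=0
li $t2, 2 → $t2=2
sub $t3, $t3, $t2 → $t3=0-2=-2
add $t2, $t2, 3 → $t2=2+3=5
cmp $t2, 20  (cmp 5,20)
blt loop: taken
sub $t3, $t3, $t2 → $t3=(-2)-5=-7
add $t2, $t2, 3 → $t2=5+3=8
cmp $t2, 20  (cmp 8,20)
blt loop: taken
sub $t3, $t3, $t2 → $t3=(-7)-8=-15
add $t2, $t2, 3 → $t2=8+3=11
cmp $t2, 20  (cmp 11,20)
blt loop: taken
sub $t3, $t3, $t2 → $t3=(-15)-11=-26
add $t2, $t2, 3 → $t2=11+3=14
cmp $t2, 20  (cmp 14,20)
blt loop: taken
sub $t3, $t3, $t2 → $t3=(-26)-14=-40
add $t2, $t2, 3 → $t2=14+3=17
cmp $t2, 20  (cmp 17,20)
blt loop: taken
sub $t3, $t3, $t2 → $t3=(-40)-17=-57
add $t2, $t2, 3 → $t2=17+3=20
cmp $t2, 20  (cmp 20,20)
blt loop: not taken
halt.
Total executed instructions: 28.

28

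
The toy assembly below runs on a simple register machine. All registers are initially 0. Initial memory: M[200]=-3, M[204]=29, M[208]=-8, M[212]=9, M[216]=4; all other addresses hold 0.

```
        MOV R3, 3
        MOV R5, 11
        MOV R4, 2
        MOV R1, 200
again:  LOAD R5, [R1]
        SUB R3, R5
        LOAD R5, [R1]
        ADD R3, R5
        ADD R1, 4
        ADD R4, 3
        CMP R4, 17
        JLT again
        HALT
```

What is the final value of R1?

MOV R3, 3 → R3=3
MOV R5, 11 → R5=11
MOV R4, 2 → R4=2
MOV R1, 200 → R1=200
LOAD R5, [R1] → R5=M[200]=-3
SUB R3, R5 → R3=3-(-3)=6
LOAD R5, [R1] → R5=M[200]=-3
ADD R3, R5 → R3=6+(-3)=3
ADD R1, 4 → R1=200+4=204
ADD R4, 3 → R4=2+3=5
CMP R4, 17  (cmp 5,17)
JLT again: taken
LOAD R5, [R1] → R5=M[204]=29
SUB R3, R5 → R3=3-29=-26
LOAD R5, [R1] → R5=M[204]=29
ADD R3, R5 → R3=(-26)+29=3
ADD R1, 4 → R1=204+4=208
ADD R4, 3 → R4=5+3=8
CMP R4, 17  (cmp 8,17)
JLT again: taken
LOAD R5, [R1] → R5=M[208]=-8
SUB R3, R5 → R3=3-(-8)=11
LOAD R5, [R1] → R5=M[208]=-8
ADD R3, R5 → R3=11+(-8)=3
ADD R1, 4 → R1=208+4=212
ADD R4, 3 → R4=8+3=11
CMP R4, 17  (cmp 11,17)
JLT again: taken
LOAD R5, [R1] → R5=M[212]=9
SUB R3, R5 → R3=3-9=-6
LOAD R5, [R1] → R5=M[212]=9
ADD R3, R5 → R3=(-6)+9=3
ADD R1, 4 → R1=212+4=216
ADD R4, 3 → R4=11+3=14
CMP R4, 17  (cmp 14,17)
JLT again: taken
LOAD R5, [R1] → R5=M[216]=4
SUB R3, R5 → R3=3-4=-1
LOAD R5, [R1] → R5=M[216]=4
ADD R3, R5 → R3=(-1)+4=3
ADD R1, 4 → R1=216+4=220
ADD R4, 3 → R4=14+3=17
CMP R4, 17  (cmp 17,17)
JLT again: not taken
halt.

220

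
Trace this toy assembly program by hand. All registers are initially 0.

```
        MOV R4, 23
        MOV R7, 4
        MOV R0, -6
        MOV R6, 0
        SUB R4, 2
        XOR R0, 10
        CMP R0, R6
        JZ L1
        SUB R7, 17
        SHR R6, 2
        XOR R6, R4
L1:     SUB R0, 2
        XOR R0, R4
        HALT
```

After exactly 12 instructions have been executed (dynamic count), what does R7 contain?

-13

R4=23
R7=4
R0=-6
R6=0
R4=23-2=21
R0=(-6)^10=-16
CMP R0, R6  (cmp -16,0)
JZ L1: not taken
R7=4-17=-13
R6=0>>2=0
R6=0^21=21
R0=(-16)-2=-18
After step 12: R7 = -13.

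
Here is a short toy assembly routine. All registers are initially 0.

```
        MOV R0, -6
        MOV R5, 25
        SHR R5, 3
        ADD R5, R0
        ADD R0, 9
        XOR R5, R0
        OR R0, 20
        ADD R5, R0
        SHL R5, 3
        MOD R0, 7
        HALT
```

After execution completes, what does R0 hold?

R0=-6
R5=25
R5=25>>3=3
R5=3+(-6)=-3
R0=(-6)+9=3
R5=(-3)^3=-2
R0=3|20=23
R5=(-2)+23=21
R5=21<<3=168
R0=23%7=2
halt.

2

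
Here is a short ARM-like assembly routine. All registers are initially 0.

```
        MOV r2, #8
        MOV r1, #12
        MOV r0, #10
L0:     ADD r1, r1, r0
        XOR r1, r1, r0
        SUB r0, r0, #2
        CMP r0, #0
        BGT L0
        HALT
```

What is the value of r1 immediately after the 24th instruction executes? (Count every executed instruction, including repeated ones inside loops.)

62

after MOV r2, #8: r2=8
after MOV r1, #12: r1=12
after MOV r0, #10: r0=10
after ADD r1, r1, r0: r1=12+10=22
after XOR r1, r1, r0: r1=22^10=28
after SUB r0, r0, #2: r0=10-2=8
CMP r0, #0  (cmp 8,0)
BGT L0: taken
after ADD r1, r1, r0: r1=28+8=36
after XOR r1, r1, r0: r1=36^8=44
after SUB r0, r0, #2: r0=8-2=6
CMP r0, #0  (cmp 6,0)
BGT L0: taken
after ADD r1, r1, r0: r1=44+6=50
after XOR r1, r1, r0: r1=50^6=52
after SUB r0, r0, #2: r0=6-2=4
CMP r0, #0  (cmp 4,0)
BGT L0: taken
after ADD r1, r1, r0: r1=52+4=56
after XOR r1, r1, r0: r1=56^4=60
after SUB r0, r0, #2: r0=4-2=2
CMP r0, #0  (cmp 2,0)
BGT L0: taken
after ADD r1, r1, r0: r1=60+2=62
After step 24: r1 = 62.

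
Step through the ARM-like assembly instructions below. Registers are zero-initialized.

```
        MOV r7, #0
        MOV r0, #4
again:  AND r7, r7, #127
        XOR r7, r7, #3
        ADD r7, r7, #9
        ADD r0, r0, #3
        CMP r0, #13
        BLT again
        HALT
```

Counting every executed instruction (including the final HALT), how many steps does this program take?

after MOV r7, #0: r7=0
after MOV r0, #4: r0=4
after AND r7, r7, #127: r7=0&127=0
after XOR r7, r7, #3: r7=0^3=3
after ADD r7, r7, #9: r7=3+9=12
after ADD r0, r0, #3: r0=4+3=7
CMP r0, #13  (cmp 7,13)
BLT again: taken
after AND r7, r7, #127: r7=12&127=12
after XOR r7, r7, #3: r7=12^3=15
after ADD r7, r7, #9: r7=15+9=24
after ADD r0, r0, #3: r0=7+3=10
CMP r0, #13  (cmp 10,13)
BLT again: taken
after AND r7, r7, #127: r7=24&127=24
after XOR r7, r7, #3: r7=24^3=27
after ADD r7, r7, #9: r7=27+9=36
after ADD r0, r0, #3: r0=10+3=13
CMP r0, #13  (cmp 13,13)
BLT again: not taken
halt.
Total executed instructions: 21.

21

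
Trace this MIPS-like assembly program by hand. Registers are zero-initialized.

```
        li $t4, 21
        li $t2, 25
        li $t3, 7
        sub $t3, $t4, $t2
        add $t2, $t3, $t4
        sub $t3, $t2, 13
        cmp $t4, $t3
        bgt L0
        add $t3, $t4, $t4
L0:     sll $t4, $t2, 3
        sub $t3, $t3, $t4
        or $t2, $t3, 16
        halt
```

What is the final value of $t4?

136

after li $t4, 21: $t4=21
after li $t2, 25: $t2=25
after li $t3, 7: $t3=7
after sub $t3, $t4, $t2: $t3=21-25=-4
after add $t2, $t3, $t4: $t2=(-4)+21=17
after sub $t3, $t2, 13: $t3=17-13=4
cmp $t4, $t3  (cmp 21,4)
bgt L0: taken
after sll $t4, $t2, 3: $t4=17<<3=136
after sub $t3, $t3, $t4: $t3=4-136=-132
after or $t2, $t3, 16: $t2=(-132)|16=-132
halt.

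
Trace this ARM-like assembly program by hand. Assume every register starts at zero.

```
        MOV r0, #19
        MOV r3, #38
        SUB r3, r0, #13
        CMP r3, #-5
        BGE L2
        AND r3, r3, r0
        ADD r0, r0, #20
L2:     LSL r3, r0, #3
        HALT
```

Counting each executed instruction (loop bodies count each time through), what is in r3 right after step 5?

6

MOV r0, #19 → r0=19
MOV r3, #38 → r3=38
SUB r3, r0, #13 → r3=19-13=6
CMP r3, #-5  (cmp 6,-5)
BGE L2: taken
After step 5: r3 = 6.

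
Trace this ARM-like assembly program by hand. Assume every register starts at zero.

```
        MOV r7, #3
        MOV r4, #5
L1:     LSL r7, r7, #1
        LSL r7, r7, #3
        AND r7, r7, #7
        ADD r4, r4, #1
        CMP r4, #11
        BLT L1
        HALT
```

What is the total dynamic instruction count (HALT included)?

MOV r7, #3 → r7=3
MOV r4, #5 → r4=5
LSL r7, r7, #1 → r7=3<<1=6
LSL r7, r7, #3 → r7=6<<3=48
AND r7, r7, #7 → r7=48&7=0
ADD r4, r4, #1 → r4=5+1=6
CMP r4, #11  (cmp 6,11)
BLT L1: taken
LSL r7, r7, #1 → r7=0<<1=0
LSL r7, r7, #3 → r7=0<<3=0
AND r7, r7, #7 → r7=0&7=0
ADD r4, r4, #1 → r4=6+1=7
CMP r4, #11  (cmp 7,11)
BLT L1: taken
LSL r7, r7, #1 → r7=0<<1=0
LSL r7, r7, #3 → r7=0<<3=0
AND r7, r7, #7 → r7=0&7=0
ADD r4, r4, #1 → r4=7+1=8
CMP r4, #11  (cmp 8,11)
BLT L1: taken
LSL r7, r7, #1 → r7=0<<1=0
LSL r7, r7, #3 → r7=0<<3=0
AND r7, r7, #7 → r7=0&7=0
ADD r4, r4, #1 → r4=8+1=9
CMP r4, #11  (cmp 9,11)
BLT L1: taken
LSL r7, r7, #1 → r7=0<<1=0
LSL r7, r7, #3 → r7=0<<3=0
AND r7, r7, #7 → r7=0&7=0
ADD r4, r4, #1 → r4=9+1=10
CMP r4, #11  (cmp 10,11)
BLT L1: taken
LSL r7, r7, #1 → r7=0<<1=0
LSL r7, r7, #3 → r7=0<<3=0
AND r7, r7, #7 → r7=0&7=0
ADD r4, r4, #1 → r4=10+1=11
CMP r4, #11  (cmp 11,11)
BLT L1: not taken
halt.
Total executed instructions: 39.

39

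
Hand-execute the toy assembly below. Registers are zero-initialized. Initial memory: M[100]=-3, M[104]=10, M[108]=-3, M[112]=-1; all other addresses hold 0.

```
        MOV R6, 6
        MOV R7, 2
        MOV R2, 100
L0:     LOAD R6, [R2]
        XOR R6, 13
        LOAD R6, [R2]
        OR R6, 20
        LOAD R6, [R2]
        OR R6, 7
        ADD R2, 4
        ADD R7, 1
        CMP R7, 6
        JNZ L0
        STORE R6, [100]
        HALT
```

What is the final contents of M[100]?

R6=6
R7=2
R2=100
R6=M[100]=-3
R6=(-3)^13=-16
R6=M[100]=-3
R6=(-3)|20=-3
R6=M[100]=-3
R6=(-3)|7=-1
R2=100+4=104
R7=2+1=3
CMP R7, 6  (cmp 3,6)
JNZ L0: taken
R6=M[104]=10
R6=10^13=7
R6=M[104]=10
R6=10|20=30
R6=M[104]=10
R6=10|7=15
R2=104+4=108
R7=3+1=4
CMP R7, 6  (cmp 4,6)
JNZ L0: taken
R6=M[108]=-3
R6=(-3)^13=-16
R6=M[108]=-3
R6=(-3)|20=-3
R6=M[108]=-3
R6=(-3)|7=-1
R2=108+4=112
R7=4+1=5
CMP R7, 6  (cmp 5,6)
JNZ L0: taken
R6=M[112]=-1
R6=(-1)^13=-14
R6=M[112]=-1
R6=(-1)|20=-1
R6=M[112]=-1
R6=(-1)|7=-1
R2=112+4=116
R7=5+1=6
CMP R7, 6  (cmp 6,6)
JNZ L0: not taken
STORE R6, [100] → M[100]=-1
halt.

-1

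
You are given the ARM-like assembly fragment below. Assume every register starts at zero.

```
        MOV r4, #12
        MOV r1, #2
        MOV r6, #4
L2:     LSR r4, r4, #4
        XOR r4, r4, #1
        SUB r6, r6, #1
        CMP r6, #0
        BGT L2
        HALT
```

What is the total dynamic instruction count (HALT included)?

MOV r4, #12 → r4=12
MOV r1, #2 → r1=2
MOV r6, #4 → r6=4
LSR r4, r4, #4 → r4=12>>4=0
XOR r4, r4, #1 → r4=0^1=1
SUB r6, r6, #1 → r6=4-1=3
CMP r6, #0  (cmp 3,0)
BGT L2: taken
LSR r4, r4, #4 → r4=1>>4=0
XOR r4, r4, #1 → r4=0^1=1
SUB r6, r6, #1 → r6=3-1=2
CMP r6, #0  (cmp 2,0)
BGT L2: taken
LSR r4, r4, #4 → r4=1>>4=0
XOR r4, r4, #1 → r4=0^1=1
SUB r6, r6, #1 → r6=2-1=1
CMP r6, #0  (cmp 1,0)
BGT L2: taken
LSR r4, r4, #4 → r4=1>>4=0
XOR r4, r4, #1 → r4=0^1=1
SUB r6, r6, #1 → r6=1-1=0
CMP r6, #0  (cmp 0,0)
BGT L2: not taken
halt.
Total executed instructions: 24.

24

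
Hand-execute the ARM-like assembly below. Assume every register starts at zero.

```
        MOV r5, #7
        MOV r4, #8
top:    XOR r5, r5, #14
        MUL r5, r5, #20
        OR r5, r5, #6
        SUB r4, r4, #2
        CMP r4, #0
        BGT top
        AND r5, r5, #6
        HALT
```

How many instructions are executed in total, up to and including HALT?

MOV r5, #7 → r5=7
MOV r4, #8 → r4=8
XOR r5, r5, #14 → r5=7^14=9
MUL r5, r5, #20 → r5=9*20=180
OR r5, r5, #6 → r5=180|6=182
SUB r4, r4, #2 → r4=8-2=6
CMP r4, #0  (cmp 6,0)
BGT top: taken
XOR r5, r5, #14 → r5=182^14=184
MUL r5, r5, #20 → r5=184*20=3680
OR r5, r5, #6 → r5=3680|6=3686
SUB r4, r4, #2 → r4=6-2=4
CMP r4, #0  (cmp 4,0)
BGT top: taken
XOR r5, r5, #14 → r5=3686^14=3688
MUL r5, r5, #20 → r5=3688*20=73760
OR r5, r5, #6 → r5=73760|6=73766
SUB r4, r4, #2 → r4=4-2=2
CMP r4, #0  (cmp 2,0)
BGT top: taken
XOR r5, r5, #14 → r5=73766^14=73768
MUL r5, r5, #20 → r5=73768*20=1475360
OR r5, r5, #6 → r5=1475360|6=1475366
SUB r4, r4, #2 → r4=2-2=0
CMP r4, #0  (cmp 0,0)
BGT top: not taken
AND r5, r5, #6 → r5=1475366&6=6
halt.
Total executed instructions: 28.

28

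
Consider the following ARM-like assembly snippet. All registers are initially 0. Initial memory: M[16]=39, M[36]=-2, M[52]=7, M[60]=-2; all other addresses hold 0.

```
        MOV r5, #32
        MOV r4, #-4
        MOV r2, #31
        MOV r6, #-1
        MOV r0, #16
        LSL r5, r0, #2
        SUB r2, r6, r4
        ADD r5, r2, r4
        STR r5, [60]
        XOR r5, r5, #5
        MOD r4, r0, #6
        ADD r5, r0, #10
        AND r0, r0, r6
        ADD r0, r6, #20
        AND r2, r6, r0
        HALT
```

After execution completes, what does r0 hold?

19

after MOV r5, #32: r5=32
after MOV r4, #-4: r4=-4
after MOV r2, #31: r2=31
after MOV r6, #-1: r6=-1
after MOV r0, #16: r0=16
after LSL r5, r0, #2: r5=16<<2=64
after SUB r2, r6, r4: r2=(-1)-(-4)=3
after ADD r5, r2, r4: r5=3+(-4)=-1
STR r5, [60] → M[60]=-1
after XOR r5, r5, #5: r5=(-1)^5=-6
after MOD r4, r0, #6: r4=16%6=4
after ADD r5, r0, #10: r5=16+10=26
after AND r0, r0, r6: r0=16&(-1)=16
after ADD r0, r6, #20: r0=(-1)+20=19
after AND r2, r6, r0: r2=(-1)&19=19
halt.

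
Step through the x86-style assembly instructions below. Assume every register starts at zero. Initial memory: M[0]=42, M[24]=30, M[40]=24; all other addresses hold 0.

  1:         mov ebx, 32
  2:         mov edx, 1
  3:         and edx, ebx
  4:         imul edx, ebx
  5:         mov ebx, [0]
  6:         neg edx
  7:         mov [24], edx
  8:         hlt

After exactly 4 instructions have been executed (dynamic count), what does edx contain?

0

ebx=32
edx=1
edx=1&32=0
edx=0*32=0
After step 4: edx = 0.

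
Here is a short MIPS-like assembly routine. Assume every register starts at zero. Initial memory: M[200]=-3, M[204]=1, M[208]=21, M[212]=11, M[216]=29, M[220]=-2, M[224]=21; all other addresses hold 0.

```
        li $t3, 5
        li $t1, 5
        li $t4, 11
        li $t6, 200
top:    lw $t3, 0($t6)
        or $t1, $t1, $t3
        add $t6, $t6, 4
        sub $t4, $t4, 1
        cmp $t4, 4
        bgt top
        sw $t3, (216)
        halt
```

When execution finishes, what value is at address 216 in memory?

after li $t3, 5: $t3=5
after li $t1, 5: $t1=5
after li $t4, 11: $t4=11
after li $t6, 200: $t6=200
after lw $t3, 0($t6): $t3=M[200]=-3
after or $t1, $t1, $t3: $t1=5|(-3)=-3
after add $t6, $t6, 4: $t6=200+4=204
after sub $t4, $t4, 1: $t4=11-1=10
cmp $t4, 4  (cmp 10,4)
bgt top: taken
after lw $t3, 0($t6): $t3=M[204]=1
after or $t1, $t1, $t3: $t1=(-3)|1=-3
after add $t6, $t6, 4: $t6=204+4=208
after sub $t4, $t4, 1: $t4=10-1=9
cmp $t4, 4  (cmp 9,4)
bgt top: taken
after lw $t3, 0($t6): $t3=M[208]=21
after or $t1, $t1, $t3: $t1=(-3)|21=-3
after add $t6, $t6, 4: $t6=208+4=212
after sub $t4, $t4, 1: $t4=9-1=8
cmp $t4, 4  (cmp 8,4)
bgt top: taken
after lw $t3, 0($t6): $t3=M[212]=11
after or $t1, $t1, $t3: $t1=(-3)|11=-1
after add $t6, $t6, 4: $t6=212+4=216
after sub $t4, $t4, 1: $t4=8-1=7
cmp $t4, 4  (cmp 7,4)
bgt top: taken
after lw $t3, 0($t6): $t3=M[216]=29
after or $t1, $t1, $t3: $t1=(-1)|29=-1
after add $t6, $t6, 4: $t6=216+4=220
after sub $t4, $t4, 1: $t4=7-1=6
cmp $t4, 4  (cmp 6,4)
bgt top: taken
after lw $t3, 0($t6): $t3=M[220]=-2
after or $t1, $t1, $t3: $t1=(-1)|(-2)=-1
after add $t6, $t6, 4: $t6=220+4=224
after sub $t4, $t4, 1: $t4=6-1=5
cmp $t4, 4  (cmp 5,4)
bgt top: taken
after lw $t3, 0($t6): $t3=M[224]=21
after or $t1, $t1, $t3: $t1=(-1)|21=-1
after add $t6, $t6, 4: $t6=224+4=228
after sub $t4, $t4, 1: $t4=5-1=4
cmp $t4, 4  (cmp 4,4)
bgt top: not taken
sw $t3, (216) → M[216]=21
halt.

21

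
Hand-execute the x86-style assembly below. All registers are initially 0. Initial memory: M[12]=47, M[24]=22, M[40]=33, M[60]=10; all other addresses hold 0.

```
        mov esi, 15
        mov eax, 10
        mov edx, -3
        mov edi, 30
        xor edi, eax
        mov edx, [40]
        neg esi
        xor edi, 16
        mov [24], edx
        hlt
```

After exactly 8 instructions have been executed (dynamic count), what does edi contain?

after mov esi, 15: esi=15
after mov eax, 10: eax=10
after mov edx, -3: edx=-3
after mov edi, 30: edi=30
after xor edi, eax: edi=30^10=20
after mov edx, [40]: edx=M[40]=33
after neg esi: esi=-(15)=-15
after xor edi, 16: edi=20^16=4
After step 8: edi = 4.

4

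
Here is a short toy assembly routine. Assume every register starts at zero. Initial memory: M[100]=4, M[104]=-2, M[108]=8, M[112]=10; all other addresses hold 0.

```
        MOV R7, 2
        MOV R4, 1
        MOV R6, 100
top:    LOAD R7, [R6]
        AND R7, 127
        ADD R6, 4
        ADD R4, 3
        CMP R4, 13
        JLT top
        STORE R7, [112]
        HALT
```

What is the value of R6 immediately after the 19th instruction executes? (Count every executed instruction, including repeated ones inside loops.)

112

after MOV R7, 2: R7=2
after MOV R4, 1: R4=1
after MOV R6, 100: R6=100
after LOAD R7, [R6]: R7=M[100]=4
after AND R7, 127: R7=4&127=4
after ADD R6, 4: R6=100+4=104
after ADD R4, 3: R4=1+3=4
CMP R4, 13  (cmp 4,13)
JLT top: taken
after LOAD R7, [R6]: R7=M[104]=-2
after AND R7, 127: R7=(-2)&127=126
after ADD R6, 4: R6=104+4=108
after ADD R4, 3: R4=4+3=7
CMP R4, 13  (cmp 7,13)
JLT top: taken
after LOAD R7, [R6]: R7=M[108]=8
after AND R7, 127: R7=8&127=8
after ADD R6, 4: R6=108+4=112
after ADD R4, 3: R4=7+3=10
After step 19: R6 = 112.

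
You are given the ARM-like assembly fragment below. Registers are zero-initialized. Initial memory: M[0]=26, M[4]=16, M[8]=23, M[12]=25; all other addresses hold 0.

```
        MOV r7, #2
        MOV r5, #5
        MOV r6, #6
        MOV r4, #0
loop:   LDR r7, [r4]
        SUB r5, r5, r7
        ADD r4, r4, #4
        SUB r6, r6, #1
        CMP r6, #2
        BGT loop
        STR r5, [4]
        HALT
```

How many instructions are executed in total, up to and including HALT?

30

MOV r7, #2 → r7=2
MOV r5, #5 → r5=5
MOV r6, #6 → r6=6
MOV r4, #0 → r4=0
LDR r7, [r4] → r7=M[0]=26
SUB r5, r5, r7 → r5=5-26=-21
ADD r4, r4, #4 → r4=0+4=4
SUB r6, r6, #1 → r6=6-1=5
CMP r6, #2  (cmp 5,2)
BGT loop: taken
LDR r7, [r4] → r7=M[4]=16
SUB r5, r5, r7 → r5=(-21)-16=-37
ADD r4, r4, #4 → r4=4+4=8
SUB r6, r6, #1 → r6=5-1=4
CMP r6, #2  (cmp 4,2)
BGT loop: taken
LDR r7, [r4] → r7=M[8]=23
SUB r5, r5, r7 → r5=(-37)-23=-60
ADD r4, r4, #4 → r4=8+4=12
SUB r6, r6, #1 → r6=4-1=3
CMP r6, #2  (cmp 3,2)
BGT loop: taken
LDR r7, [r4] → r7=M[12]=25
SUB r5, r5, r7 → r5=(-60)-25=-85
ADD r4, r4, #4 → r4=12+4=16
SUB r6, r6, #1 → r6=3-1=2
CMP r6, #2  (cmp 2,2)
BGT loop: not taken
STR r5, [4] → M[4]=-85
halt.
Total executed instructions: 30.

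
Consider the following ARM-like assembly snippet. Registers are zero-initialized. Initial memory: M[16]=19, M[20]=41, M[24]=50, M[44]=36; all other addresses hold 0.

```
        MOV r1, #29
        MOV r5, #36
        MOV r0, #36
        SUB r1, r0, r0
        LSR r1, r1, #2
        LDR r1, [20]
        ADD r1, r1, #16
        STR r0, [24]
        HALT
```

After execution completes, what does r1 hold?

57

after MOV r1, #29: r1=29
after MOV r5, #36: r5=36
after MOV r0, #36: r0=36
after SUB r1, r0, r0: r1=36-36=0
after LSR r1, r1, #2: r1=0>>2=0
after LDR r1, [20]: r1=M[20]=41
after ADD r1, r1, #16: r1=41+16=57
STR r0, [24] → M[24]=36
halt.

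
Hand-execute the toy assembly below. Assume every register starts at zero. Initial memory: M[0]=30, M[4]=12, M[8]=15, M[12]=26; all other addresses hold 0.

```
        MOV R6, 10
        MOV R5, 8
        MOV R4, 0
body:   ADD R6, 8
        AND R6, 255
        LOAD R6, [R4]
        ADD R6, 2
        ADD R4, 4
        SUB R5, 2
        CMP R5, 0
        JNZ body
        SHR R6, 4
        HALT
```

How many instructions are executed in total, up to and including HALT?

37

R6=10
R5=8
R4=0
R6=10+8=18
R6=18&255=18
R6=M[0]=30
R6=30+2=32
R4=0+4=4
R5=8-2=6
CMP R5, 0  (cmp 6,0)
JNZ body: taken
R6=32+8=40
R6=40&255=40
R6=M[4]=12
R6=12+2=14
R4=4+4=8
R5=6-2=4
CMP R5, 0  (cmp 4,0)
JNZ body: taken
R6=14+8=22
R6=22&255=22
R6=M[8]=15
R6=15+2=17
R4=8+4=12
R5=4-2=2
CMP R5, 0  (cmp 2,0)
JNZ body: taken
R6=17+8=25
R6=25&255=25
R6=M[12]=26
R6=26+2=28
R4=12+4=16
R5=2-2=0
CMP R5, 0  (cmp 0,0)
JNZ body: not taken
R6=28>>4=1
halt.
Total executed instructions: 37.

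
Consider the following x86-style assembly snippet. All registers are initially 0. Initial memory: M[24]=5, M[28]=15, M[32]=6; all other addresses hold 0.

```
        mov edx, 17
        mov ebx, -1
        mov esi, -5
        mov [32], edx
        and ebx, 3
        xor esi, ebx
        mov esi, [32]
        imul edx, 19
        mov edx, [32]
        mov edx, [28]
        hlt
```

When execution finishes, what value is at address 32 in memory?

after mov edx, 17: edx=17
after mov ebx, -1: ebx=-1
after mov esi, -5: esi=-5
mov [32], edx → M[32]=17
after and ebx, 3: ebx=(-1)&3=3
after xor esi, ebx: esi=(-5)^3=-8
after mov esi, [32]: esi=M[32]=17
after imul edx, 19: edx=17*19=323
after mov edx, [32]: edx=M[32]=17
after mov edx, [28]: edx=M[28]=15
halt.

17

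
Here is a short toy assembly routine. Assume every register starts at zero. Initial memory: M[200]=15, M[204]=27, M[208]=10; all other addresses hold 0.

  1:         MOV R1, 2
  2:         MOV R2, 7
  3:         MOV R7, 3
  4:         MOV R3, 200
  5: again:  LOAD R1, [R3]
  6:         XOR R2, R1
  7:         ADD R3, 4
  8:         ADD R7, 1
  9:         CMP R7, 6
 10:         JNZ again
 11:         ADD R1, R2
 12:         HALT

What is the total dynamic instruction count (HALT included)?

24

after MOV R1, 2: R1=2
after MOV R2, 7: R2=7
after MOV R7, 3: R7=3
after MOV R3, 200: R3=200
after LOAD R1, [R3]: R1=M[200]=15
after XOR R2, R1: R2=7^15=8
after ADD R3, 4: R3=200+4=204
after ADD R7, 1: R7=3+1=4
CMP R7, 6  (cmp 4,6)
JNZ again: taken
after LOAD R1, [R3]: R1=M[204]=27
after XOR R2, R1: R2=8^27=19
after ADD R3, 4: R3=204+4=208
after ADD R7, 1: R7=4+1=5
CMP R7, 6  (cmp 5,6)
JNZ again: taken
after LOAD R1, [R3]: R1=M[208]=10
after XOR R2, R1: R2=19^10=25
after ADD R3, 4: R3=208+4=212
after ADD R7, 1: R7=5+1=6
CMP R7, 6  (cmp 6,6)
JNZ again: not taken
after ADD R1, R2: R1=10+25=35
halt.
Total executed instructions: 24.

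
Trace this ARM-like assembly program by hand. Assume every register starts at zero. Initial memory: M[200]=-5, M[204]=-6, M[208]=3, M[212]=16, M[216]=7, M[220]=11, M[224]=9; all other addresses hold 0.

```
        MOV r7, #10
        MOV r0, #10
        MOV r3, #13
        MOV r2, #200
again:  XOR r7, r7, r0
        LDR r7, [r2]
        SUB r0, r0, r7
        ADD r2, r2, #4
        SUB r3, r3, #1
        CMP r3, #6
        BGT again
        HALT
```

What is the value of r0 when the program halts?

-25

r7=10
r0=10
r3=13
r2=200
r7=10^10=0
r7=M[200]=-5
r0=10-(-5)=15
r2=200+4=204
r3=13-1=12
CMP r3, #6  (cmp 12,6)
BGT again: taken
r7=(-5)^15=-12
r7=M[204]=-6
r0=15-(-6)=21
r2=204+4=208
r3=12-1=11
CMP r3, #6  (cmp 11,6)
BGT again: taken
r7=(-6)^21=-17
r7=M[208]=3
r0=21-3=18
r2=208+4=212
r3=11-1=10
CMP r3, #6  (cmp 10,6)
BGT again: taken
r7=3^18=17
r7=M[212]=16
r0=18-16=2
r2=212+4=216
r3=10-1=9
CMP r3, #6  (cmp 9,6)
BGT again: taken
r7=16^2=18
r7=M[216]=7
r0=2-7=-5
r2=216+4=220
r3=9-1=8
CMP r3, #6  (cmp 8,6)
BGT again: taken
r7=7^(-5)=-4
r7=M[220]=11
r0=(-5)-11=-16
r2=220+4=224
r3=8-1=7
CMP r3, #6  (cmp 7,6)
BGT again: taken
r7=11^(-16)=-5
r7=M[224]=9
r0=(-16)-9=-25
r2=224+4=228
r3=7-1=6
CMP r3, #6  (cmp 6,6)
BGT again: not taken
halt.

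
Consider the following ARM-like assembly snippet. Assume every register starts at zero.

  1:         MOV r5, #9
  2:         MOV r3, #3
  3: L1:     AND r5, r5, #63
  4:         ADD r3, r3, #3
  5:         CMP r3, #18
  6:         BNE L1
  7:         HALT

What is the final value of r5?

r5=9
r3=3
r5=9&63=9
r3=3+3=6
CMP r3, #18  (cmp 6,18)
BNE L1: taken
r5=9&63=9
r3=6+3=9
CMP r3, #18  (cmp 9,18)
BNE L1: taken
r5=9&63=9
r3=9+3=12
CMP r3, #18  (cmp 12,18)
BNE L1: taken
r5=9&63=9
r3=12+3=15
CMP r3, #18  (cmp 15,18)
BNE L1: taken
r5=9&63=9
r3=15+3=18
CMP r3, #18  (cmp 18,18)
BNE L1: not taken
halt.

9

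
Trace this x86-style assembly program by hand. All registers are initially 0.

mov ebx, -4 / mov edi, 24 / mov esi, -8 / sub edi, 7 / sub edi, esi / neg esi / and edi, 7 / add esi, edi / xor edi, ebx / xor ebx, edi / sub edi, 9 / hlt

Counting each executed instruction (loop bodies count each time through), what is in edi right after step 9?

-3

mov ebx, -4 → ebx=-4
mov edi, 24 → edi=24
mov esi, -8 → esi=-8
sub edi, 7 → edi=24-7=17
sub edi, esi → edi=17-(-8)=25
neg esi → esi=-(-8)=8
and edi, 7 → edi=25&7=1
add esi, edi → esi=8+1=9
xor edi, ebx → edi=1^(-4)=-3
After step 9: edi = -3.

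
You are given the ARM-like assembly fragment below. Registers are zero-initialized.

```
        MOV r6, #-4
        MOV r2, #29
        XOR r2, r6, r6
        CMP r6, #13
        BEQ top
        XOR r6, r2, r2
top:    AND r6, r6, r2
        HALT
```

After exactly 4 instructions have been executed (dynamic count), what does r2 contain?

after MOV r6, #-4: r6=-4
after MOV r2, #29: r2=29
after XOR r2, r6, r6: r2=(-4)^(-4)=0
CMP r6, #13  (cmp -4,13)
After step 4: r2 = 0.

0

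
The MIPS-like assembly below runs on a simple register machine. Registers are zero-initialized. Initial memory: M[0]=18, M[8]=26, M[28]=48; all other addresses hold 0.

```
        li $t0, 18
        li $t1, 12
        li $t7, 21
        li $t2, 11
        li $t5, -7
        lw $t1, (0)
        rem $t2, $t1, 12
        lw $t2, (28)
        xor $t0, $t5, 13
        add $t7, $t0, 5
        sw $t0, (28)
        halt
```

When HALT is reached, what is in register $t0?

-12

after li $t0, 18: $t0=18
after li $t1, 12: $t1=12
after li $t7, 21: $t7=21
after li $t2, 11: $t2=11
after li $t5, -7: $t5=-7
after lw $t1, (0): $t1=M[0]=18
after rem $t2, $t1, 12: $t2=18%12=6
after lw $t2, (28): $t2=M[28]=48
after xor $t0, $t5, 13: $t0=(-7)^13=-12
after add $t7, $t0, 5: $t7=(-12)+5=-7
sw $t0, (28) → M[28]=-12
halt.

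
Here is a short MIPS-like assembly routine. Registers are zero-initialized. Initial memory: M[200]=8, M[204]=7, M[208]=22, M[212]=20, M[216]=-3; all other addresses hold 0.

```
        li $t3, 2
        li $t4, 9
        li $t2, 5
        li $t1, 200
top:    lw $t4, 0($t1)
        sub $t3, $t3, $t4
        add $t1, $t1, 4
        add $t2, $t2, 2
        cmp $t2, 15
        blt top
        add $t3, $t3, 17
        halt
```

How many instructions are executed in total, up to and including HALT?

li $t3, 2 → $t3=2
li $t4, 9 → $t4=9
li $t2, 5 → $t2=5
li $t1, 200 → $t1=200
lw $t4, 0($t1) → $t4=M[200]=8
sub $t3, $t3, $t4 → $t3=2-8=-6
add $t1, $t1, 4 → $t1=200+4=204
add $t2, $t2, 2 → $t2=5+2=7
cmp $t2, 15  (cmp 7,15)
blt top: taken
lw $t4, 0($t1) → $t4=M[204]=7
sub $t3, $t3, $t4 → $t3=(-6)-7=-13
add $t1, $t1, 4 → $t1=204+4=208
add $t2, $t2, 2 → $t2=7+2=9
cmp $t2, 15  (cmp 9,15)
blt top: taken
lw $t4, 0($t1) → $t4=M[208]=22
sub $t3, $t3, $t4 → $t3=(-13)-22=-35
add $t1, $t1, 4 → $t1=208+4=212
add $t2, $t2, 2 → $t2=9+2=11
cmp $t2, 15  (cmp 11,15)
blt top: taken
lw $t4, 0($t1) → $t4=M[212]=20
sub $t3, $t3, $t4 → $t3=(-35)-20=-55
add $t1, $t1, 4 → $t1=212+4=216
add $t2, $t2, 2 → $t2=11+2=13
cmp $t2, 15  (cmp 13,15)
blt top: taken
lw $t4, 0($t1) → $t4=M[216]=-3
sub $t3, $t3, $t4 → $t3=(-55)-(-3)=-52
add $t1, $t1, 4 → $t1=216+4=220
add $t2, $t2, 2 → $t2=13+2=15
cmp $t2, 15  (cmp 15,15)
blt top: not taken
add $t3, $t3, 17 → $t3=(-52)+17=-35
halt.
Total executed instructions: 36.

36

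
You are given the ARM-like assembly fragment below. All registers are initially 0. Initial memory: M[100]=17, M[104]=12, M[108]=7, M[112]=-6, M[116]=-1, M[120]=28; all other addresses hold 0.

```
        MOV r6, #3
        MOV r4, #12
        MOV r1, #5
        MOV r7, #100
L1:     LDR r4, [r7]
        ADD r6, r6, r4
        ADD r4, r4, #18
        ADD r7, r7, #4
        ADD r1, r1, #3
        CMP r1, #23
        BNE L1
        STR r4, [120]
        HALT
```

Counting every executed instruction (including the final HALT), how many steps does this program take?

r6=3
r4=12
r1=5
r7=100
r4=M[100]=17
r6=3+17=20
r4=17+18=35
r7=100+4=104
r1=5+3=8
CMP r1, #23  (cmp 8,23)
BNE L1: taken
r4=M[104]=12
r6=20+12=32
r4=12+18=30
r7=104+4=108
r1=8+3=11
CMP r1, #23  (cmp 11,23)
BNE L1: taken
r4=M[108]=7
r6=32+7=39
r4=7+18=25
r7=108+4=112
r1=11+3=14
CMP r1, #23  (cmp 14,23)
BNE L1: taken
r4=M[112]=-6
r6=39+(-6)=33
r4=(-6)+18=12
r7=112+4=116
r1=14+3=17
CMP r1, #23  (cmp 17,23)
BNE L1: taken
r4=M[116]=-1
r6=33+(-1)=32
r4=(-1)+18=17
r7=116+4=120
r1=17+3=20
CMP r1, #23  (cmp 20,23)
BNE L1: taken
r4=M[120]=28
r6=32+28=60
r4=28+18=46
r7=120+4=124
r1=20+3=23
CMP r1, #23  (cmp 23,23)
BNE L1: not taken
STR r4, [120] → M[120]=46
halt.
Total executed instructions: 48.

48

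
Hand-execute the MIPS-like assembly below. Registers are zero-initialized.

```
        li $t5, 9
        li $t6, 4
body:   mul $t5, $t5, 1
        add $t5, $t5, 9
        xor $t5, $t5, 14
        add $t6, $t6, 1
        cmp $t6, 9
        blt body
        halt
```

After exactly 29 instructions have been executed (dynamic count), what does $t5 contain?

88

after li $t5, 9: $t5=9
after li $t6, 4: $t6=4
after mul $t5, $t5, 1: $t5=9*1=9
after add $t5, $t5, 9: $t5=9+9=18
after xor $t5, $t5, 14: $t5=18^14=28
after add $t6, $t6, 1: $t6=4+1=5
cmp $t6, 9  (cmp 5,9)
blt body: taken
after mul $t5, $t5, 1: $t5=28*1=28
after add $t5, $t5, 9: $t5=28+9=37
after xor $t5, $t5, 14: $t5=37^14=43
after add $t6, $t6, 1: $t6=5+1=6
cmp $t6, 9  (cmp 6,9)
blt body: taken
after mul $t5, $t5, 1: $t5=43*1=43
after add $t5, $t5, 9: $t5=43+9=52
after xor $t5, $t5, 14: $t5=52^14=58
after add $t6, $t6, 1: $t6=6+1=7
cmp $t6, 9  (cmp 7,9)
blt body: taken
after mul $t5, $t5, 1: $t5=58*1=58
after add $t5, $t5, 9: $t5=58+9=67
after xor $t5, $t5, 14: $t5=67^14=77
after add $t6, $t6, 1: $t6=7+1=8
cmp $t6, 9  (cmp 8,9)
blt body: taken
after mul $t5, $t5, 1: $t5=77*1=77
after add $t5, $t5, 9: $t5=77+9=86
after xor $t5, $t5, 14: $t5=86^14=88
After step 29: $t5 = 88.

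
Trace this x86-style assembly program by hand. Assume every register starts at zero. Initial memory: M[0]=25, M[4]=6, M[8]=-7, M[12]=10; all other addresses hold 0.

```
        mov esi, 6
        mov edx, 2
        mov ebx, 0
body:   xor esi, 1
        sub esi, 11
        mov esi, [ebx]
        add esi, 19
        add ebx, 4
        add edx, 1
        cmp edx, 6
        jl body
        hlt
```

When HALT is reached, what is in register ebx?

16

after mov esi, 6: esi=6
after mov edx, 2: edx=2
after mov ebx, 0: ebx=0
after xor esi, 1: esi=6^1=7
after sub esi, 11: esi=7-11=-4
after mov esi, [ebx]: esi=M[0]=25
after add esi, 19: esi=25+19=44
after add ebx, 4: ebx=0+4=4
after add edx, 1: edx=2+1=3
cmp edx, 6  (cmp 3,6)
jl body: taken
after xor esi, 1: esi=44^1=45
after sub esi, 11: esi=45-11=34
after mov esi, [ebx]: esi=M[4]=6
after add esi, 19: esi=6+19=25
after add ebx, 4: ebx=4+4=8
after add edx, 1: edx=3+1=4
cmp edx, 6  (cmp 4,6)
jl body: taken
after xor esi, 1: esi=25^1=24
after sub esi, 11: esi=24-11=13
after mov esi, [ebx]: esi=M[8]=-7
after add esi, 19: esi=(-7)+19=12
after add ebx, 4: ebx=8+4=12
after add edx, 1: edx=4+1=5
cmp edx, 6  (cmp 5,6)
jl body: taken
after xor esi, 1: esi=12^1=13
after sub esi, 11: esi=13-11=2
after mov esi, [ebx]: esi=M[12]=10
after add esi, 19: esi=10+19=29
after add ebx, 4: ebx=12+4=16
after add edx, 1: edx=5+1=6
cmp edx, 6  (cmp 6,6)
jl body: not taken
halt.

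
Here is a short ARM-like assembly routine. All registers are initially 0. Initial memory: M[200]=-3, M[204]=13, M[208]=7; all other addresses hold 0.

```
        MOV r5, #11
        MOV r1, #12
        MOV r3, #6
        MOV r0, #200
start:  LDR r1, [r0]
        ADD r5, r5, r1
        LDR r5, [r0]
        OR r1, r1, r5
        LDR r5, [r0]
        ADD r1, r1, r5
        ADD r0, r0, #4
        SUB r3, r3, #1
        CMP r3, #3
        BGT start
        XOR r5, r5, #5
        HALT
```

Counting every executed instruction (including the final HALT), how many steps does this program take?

MOV r5, #11 → r5=11
MOV r1, #12 → r1=12
MOV r3, #6 → r3=6
MOV r0, #200 → r0=200
LDR r1, [r0] → r1=M[200]=-3
ADD r5, r5, r1 → r5=11+(-3)=8
LDR r5, [r0] → r5=M[200]=-3
OR r1, r1, r5 → r1=(-3)|(-3)=-3
LDR r5, [r0] → r5=M[200]=-3
ADD r1, r1, r5 → r1=(-3)+(-3)=-6
ADD r0, r0, #4 → r0=200+4=204
SUB r3, r3, #1 → r3=6-1=5
CMP r3, #3  (cmp 5,3)
BGT start: taken
LDR r1, [r0] → r1=M[204]=13
ADD r5, r5, r1 → r5=(-3)+13=10
LDR r5, [r0] → r5=M[204]=13
OR r1, r1, r5 → r1=13|13=13
LDR r5, [r0] → r5=M[204]=13
ADD r1, r1, r5 → r1=13+13=26
ADD r0, r0, #4 → r0=204+4=208
SUB r3, r3, #1 → r3=5-1=4
CMP r3, #3  (cmp 4,3)
BGT start: taken
LDR r1, [r0] → r1=M[208]=7
ADD r5, r5, r1 → r5=13+7=20
LDR r5, [r0] → r5=M[208]=7
OR r1, r1, r5 → r1=7|7=7
LDR r5, [r0] → r5=M[208]=7
ADD r1, r1, r5 → r1=7+7=14
ADD r0, r0, #4 → r0=208+4=212
SUB r3, r3, #1 → r3=4-1=3
CMP r3, #3  (cmp 3,3)
BGT start: not taken
XOR r5, r5, #5 → r5=7^5=2
halt.
Total executed instructions: 36.

36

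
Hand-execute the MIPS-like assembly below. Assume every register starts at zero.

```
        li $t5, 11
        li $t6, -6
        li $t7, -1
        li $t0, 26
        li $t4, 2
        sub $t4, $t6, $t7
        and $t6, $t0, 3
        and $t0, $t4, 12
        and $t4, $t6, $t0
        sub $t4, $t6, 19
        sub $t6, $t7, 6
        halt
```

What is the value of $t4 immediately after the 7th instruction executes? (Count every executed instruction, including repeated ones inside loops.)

after li $t5, 11: $t5=11
after li $t6, -6: $t6=-6
after li $t7, -1: $t7=-1
after li $t0, 26: $t0=26
after li $t4, 2: $t4=2
after sub $t4, $t6, $t7: $t4=(-6)-(-1)=-5
after and $t6, $t0, 3: $t6=26&3=2
After step 7: $t4 = -5.

-5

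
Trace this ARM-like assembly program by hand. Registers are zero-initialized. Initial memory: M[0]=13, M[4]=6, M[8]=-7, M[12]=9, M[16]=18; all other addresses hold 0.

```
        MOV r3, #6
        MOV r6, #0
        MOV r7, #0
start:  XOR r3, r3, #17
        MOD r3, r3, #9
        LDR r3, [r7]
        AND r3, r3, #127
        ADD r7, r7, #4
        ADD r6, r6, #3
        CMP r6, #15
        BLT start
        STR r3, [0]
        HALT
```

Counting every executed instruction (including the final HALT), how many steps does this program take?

MOV r3, #6 → r3=6
MOV r6, #0 → r6=0
MOV r7, #0 → r7=0
XOR r3, r3, #17 → r3=6^17=23
MOD r3, r3, #9 → r3=23%9=5
LDR r3, [r7] → r3=M[0]=13
AND r3, r3, #127 → r3=13&127=13
ADD r7, r7, #4 → r7=0+4=4
ADD r6, r6, #3 → r6=0+3=3
CMP r6, #15  (cmp 3,15)
BLT start: taken
XOR r3, r3, #17 → r3=13^17=28
MOD r3, r3, #9 → r3=28%9=1
LDR r3, [r7] → r3=M[4]=6
AND r3, r3, #127 → r3=6&127=6
ADD r7, r7, #4 → r7=4+4=8
ADD r6, r6, #3 → r6=3+3=6
CMP r6, #15  (cmp 6,15)
BLT start: taken
XOR r3, r3, #17 → r3=6^17=23
MOD r3, r3, #9 → r3=23%9=5
LDR r3, [r7] → r3=M[8]=-7
AND r3, r3, #127 → r3=(-7)&127=121
ADD r7, r7, #4 → r7=8+4=12
ADD r6, r6, #3 → r6=6+3=9
CMP r6, #15  (cmp 9,15)
BLT start: taken
XOR r3, r3, #17 → r3=121^17=104
MOD r3, r3, #9 → r3=104%9=5
LDR r3, [r7] → r3=M[12]=9
AND r3, r3, #127 → r3=9&127=9
ADD r7, r7, #4 → r7=12+4=16
ADD r6, r6, #3 → r6=9+3=12
CMP r6, #15  (cmp 12,15)
BLT start: taken
XOR r3, r3, #17 → r3=9^17=24
MOD r3, r3, #9 → r3=24%9=6
LDR r3, [r7] → r3=M[16]=18
AND r3, r3, #127 → r3=18&127=18
ADD r7, r7, #4 → r7=16+4=20
ADD r6, r6, #3 → r6=12+3=15
CMP r6, #15  (cmp 15,15)
BLT start: not taken
STR r3, [0] → M[0]=18
halt.
Total executed instructions: 45.

45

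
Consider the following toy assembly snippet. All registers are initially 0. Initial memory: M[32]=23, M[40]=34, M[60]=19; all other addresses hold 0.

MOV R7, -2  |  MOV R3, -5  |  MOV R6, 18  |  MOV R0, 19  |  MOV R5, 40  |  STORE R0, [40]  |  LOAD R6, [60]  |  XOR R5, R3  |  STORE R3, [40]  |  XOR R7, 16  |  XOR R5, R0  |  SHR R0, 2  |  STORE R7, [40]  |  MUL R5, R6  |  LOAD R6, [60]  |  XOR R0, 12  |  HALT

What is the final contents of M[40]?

R7=-2
R3=-5
R6=18
R0=19
R5=40
STORE R0, [40] → M[40]=19
R6=M[60]=19
R5=40^(-5)=-45
STORE R3, [40] → M[40]=-5
R7=(-2)^16=-18
R5=(-45)^19=-64
R0=19>>2=4
STORE R7, [40] → M[40]=-18
R5=(-64)*19=-1216
R6=M[60]=19
R0=4^12=8
halt.

-18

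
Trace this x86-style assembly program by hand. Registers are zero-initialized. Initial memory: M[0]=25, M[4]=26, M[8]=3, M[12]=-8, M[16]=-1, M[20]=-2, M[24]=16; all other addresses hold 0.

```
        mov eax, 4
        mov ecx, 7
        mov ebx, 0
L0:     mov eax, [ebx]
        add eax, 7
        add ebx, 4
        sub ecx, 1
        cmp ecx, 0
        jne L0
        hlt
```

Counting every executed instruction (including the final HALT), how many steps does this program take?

46

eax=4
ecx=7
ebx=0
eax=M[0]=25
eax=25+7=32
ebx=0+4=4
ecx=7-1=6
cmp ecx, 0  (cmp 6,0)
jne L0: taken
eax=M[4]=26
eax=26+7=33
ebx=4+4=8
ecx=6-1=5
cmp ecx, 0  (cmp 5,0)
jne L0: taken
eax=M[8]=3
eax=3+7=10
ebx=8+4=12
ecx=5-1=4
cmp ecx, 0  (cmp 4,0)
jne L0: taken
eax=M[12]=-8
eax=(-8)+7=-1
ebx=12+4=16
ecx=4-1=3
cmp ecx, 0  (cmp 3,0)
jne L0: taken
eax=M[16]=-1
eax=(-1)+7=6
ebx=16+4=20
ecx=3-1=2
cmp ecx, 0  (cmp 2,0)
jne L0: taken
eax=M[20]=-2
eax=(-2)+7=5
ebx=20+4=24
ecx=2-1=1
cmp ecx, 0  (cmp 1,0)
jne L0: taken
eax=M[24]=16
eax=16+7=23
ebx=24+4=28
ecx=1-1=0
cmp ecx, 0  (cmp 0,0)
jne L0: not taken
halt.
Total executed instructions: 46.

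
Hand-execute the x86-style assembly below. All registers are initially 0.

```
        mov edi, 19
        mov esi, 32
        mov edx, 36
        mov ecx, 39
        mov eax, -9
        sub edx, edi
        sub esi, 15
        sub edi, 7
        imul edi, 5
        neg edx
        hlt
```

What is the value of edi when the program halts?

60

edi=19
esi=32
edx=36
ecx=39
eax=-9
edx=36-19=17
esi=32-15=17
edi=19-7=12
edi=12*5=60
edx=-(17)=-17
halt.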